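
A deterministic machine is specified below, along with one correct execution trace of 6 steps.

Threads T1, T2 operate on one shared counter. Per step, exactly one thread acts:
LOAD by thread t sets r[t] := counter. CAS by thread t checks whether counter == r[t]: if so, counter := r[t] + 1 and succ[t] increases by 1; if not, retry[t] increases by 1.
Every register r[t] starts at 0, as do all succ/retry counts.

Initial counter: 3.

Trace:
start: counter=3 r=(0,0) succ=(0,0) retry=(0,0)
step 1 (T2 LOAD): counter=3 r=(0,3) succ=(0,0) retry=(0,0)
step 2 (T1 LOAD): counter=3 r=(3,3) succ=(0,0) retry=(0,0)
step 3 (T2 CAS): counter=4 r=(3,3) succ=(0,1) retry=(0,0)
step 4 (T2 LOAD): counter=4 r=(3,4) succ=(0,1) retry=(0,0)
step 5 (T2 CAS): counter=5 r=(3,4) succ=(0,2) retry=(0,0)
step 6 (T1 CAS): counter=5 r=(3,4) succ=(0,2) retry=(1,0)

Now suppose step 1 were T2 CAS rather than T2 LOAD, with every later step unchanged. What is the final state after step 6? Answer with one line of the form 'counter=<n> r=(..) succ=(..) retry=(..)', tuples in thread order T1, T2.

(re-executing from step 1 with the substitution; state before step 1: counter=3 r=(0,0) succ=(0,0) retry=(0,0))
step 1 (T2 CAS): counter=3 r=(0,0) succ=(0,0) retry=(0,1)
step 2 (T1 LOAD): counter=3 r=(3,0) succ=(0,0) retry=(0,1)
step 3 (T2 CAS): counter=3 r=(3,0) succ=(0,0) retry=(0,2)
step 4 (T2 LOAD): counter=3 r=(3,3) succ=(0,0) retry=(0,2)
step 5 (T2 CAS): counter=4 r=(3,3) succ=(0,1) retry=(0,2)
step 6 (T1 CAS): counter=4 r=(3,3) succ=(0,1) retry=(1,2)

counter=4 r=(3,3) succ=(0,1) retry=(1,2)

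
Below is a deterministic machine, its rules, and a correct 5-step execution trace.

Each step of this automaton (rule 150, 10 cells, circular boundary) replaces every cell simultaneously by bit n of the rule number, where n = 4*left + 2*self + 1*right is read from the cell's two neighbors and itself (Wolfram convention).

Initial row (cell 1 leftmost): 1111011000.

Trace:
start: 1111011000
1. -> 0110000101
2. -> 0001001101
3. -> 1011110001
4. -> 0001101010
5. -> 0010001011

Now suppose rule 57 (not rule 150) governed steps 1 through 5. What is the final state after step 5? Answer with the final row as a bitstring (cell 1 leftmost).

0101101011

(re-executing steps 1..5 under rule 57; state before step 1: 1111011000)
1. -> 1000110110
2. -> 0110101101
3. -> 1101011010
4. -> 1010110101
5. -> 0101101011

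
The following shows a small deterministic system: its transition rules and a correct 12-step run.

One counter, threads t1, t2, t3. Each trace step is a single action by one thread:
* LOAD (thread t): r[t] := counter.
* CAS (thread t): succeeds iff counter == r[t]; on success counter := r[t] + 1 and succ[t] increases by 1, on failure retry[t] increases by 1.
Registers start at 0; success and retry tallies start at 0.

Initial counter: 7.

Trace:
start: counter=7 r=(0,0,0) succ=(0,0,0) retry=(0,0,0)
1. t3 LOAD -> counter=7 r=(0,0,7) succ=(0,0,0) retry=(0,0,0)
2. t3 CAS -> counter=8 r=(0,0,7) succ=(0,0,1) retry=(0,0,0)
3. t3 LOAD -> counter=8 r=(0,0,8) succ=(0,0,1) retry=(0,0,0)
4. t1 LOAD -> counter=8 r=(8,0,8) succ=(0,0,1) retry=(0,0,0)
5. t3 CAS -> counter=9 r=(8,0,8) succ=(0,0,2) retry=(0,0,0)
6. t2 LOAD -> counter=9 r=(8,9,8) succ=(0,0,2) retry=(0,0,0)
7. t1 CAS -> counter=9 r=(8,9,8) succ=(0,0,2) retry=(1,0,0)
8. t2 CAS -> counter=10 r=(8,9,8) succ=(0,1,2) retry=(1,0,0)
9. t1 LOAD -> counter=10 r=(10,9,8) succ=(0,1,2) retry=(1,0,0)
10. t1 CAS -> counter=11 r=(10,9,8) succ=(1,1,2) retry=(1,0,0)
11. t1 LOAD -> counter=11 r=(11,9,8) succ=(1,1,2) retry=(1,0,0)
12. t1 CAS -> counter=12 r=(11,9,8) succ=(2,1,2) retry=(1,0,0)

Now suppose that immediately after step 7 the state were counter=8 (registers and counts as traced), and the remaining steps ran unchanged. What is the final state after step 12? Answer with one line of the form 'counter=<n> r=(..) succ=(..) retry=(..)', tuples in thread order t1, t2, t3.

counter=10 r=(9,9,8) succ=(2,0,2) retry=(1,1,0)

state after step 7 := counter=8 r=(8,9,8) succ=(0,0,2) retry=(1,0,0)
8. t2 CAS -> counter=8 r=(8,9,8) succ=(0,0,2) retry=(1,1,0)
9. t1 LOAD -> counter=8 r=(8,9,8) succ=(0,0,2) retry=(1,1,0)
10. t1 CAS -> counter=9 r=(8,9,8) succ=(1,0,2) retry=(1,1,0)
11. t1 LOAD -> counter=9 r=(9,9,8) succ=(1,0,2) retry=(1,1,0)
12. t1 CAS -> counter=10 r=(9,9,8) succ=(2,0,2) retry=(1,1,0)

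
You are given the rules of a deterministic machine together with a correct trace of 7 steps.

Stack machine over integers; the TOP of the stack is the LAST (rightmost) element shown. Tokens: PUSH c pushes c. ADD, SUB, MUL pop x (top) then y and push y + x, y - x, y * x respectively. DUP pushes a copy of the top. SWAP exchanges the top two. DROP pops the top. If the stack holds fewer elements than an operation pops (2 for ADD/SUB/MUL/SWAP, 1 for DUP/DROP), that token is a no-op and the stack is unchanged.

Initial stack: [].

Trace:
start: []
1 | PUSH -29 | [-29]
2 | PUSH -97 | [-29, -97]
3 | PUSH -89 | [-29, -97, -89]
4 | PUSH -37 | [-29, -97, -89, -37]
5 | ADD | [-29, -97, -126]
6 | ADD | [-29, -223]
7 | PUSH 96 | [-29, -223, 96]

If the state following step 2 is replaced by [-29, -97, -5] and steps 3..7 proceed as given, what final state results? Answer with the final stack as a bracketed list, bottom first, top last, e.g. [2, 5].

[-29, -97, -131, 96]

state after step 2 := [-29, -97, -5]
3 | PUSH -89 | [-29, -97, -5, -89]
4 | PUSH -37 | [-29, -97, -5, -89, -37]
5 | ADD | [-29, -97, -5, -126]
6 | ADD | [-29, -97, -131]
7 | PUSH 96 | [-29, -97, -131, 96]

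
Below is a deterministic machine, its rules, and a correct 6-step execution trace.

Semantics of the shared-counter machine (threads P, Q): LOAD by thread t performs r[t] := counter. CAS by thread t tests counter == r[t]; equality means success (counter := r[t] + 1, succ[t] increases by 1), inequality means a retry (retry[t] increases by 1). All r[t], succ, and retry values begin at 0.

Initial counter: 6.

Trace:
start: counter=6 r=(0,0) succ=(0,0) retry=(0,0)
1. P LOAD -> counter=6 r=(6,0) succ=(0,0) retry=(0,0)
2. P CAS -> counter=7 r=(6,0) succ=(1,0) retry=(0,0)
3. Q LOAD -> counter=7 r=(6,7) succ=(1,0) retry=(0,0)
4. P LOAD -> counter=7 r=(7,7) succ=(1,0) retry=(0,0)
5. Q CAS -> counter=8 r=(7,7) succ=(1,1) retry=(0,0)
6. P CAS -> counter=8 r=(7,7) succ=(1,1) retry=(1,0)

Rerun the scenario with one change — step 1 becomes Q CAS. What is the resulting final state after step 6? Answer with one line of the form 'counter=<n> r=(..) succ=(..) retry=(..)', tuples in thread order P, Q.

(re-executing from step 1 with the substitution; state before step 1: counter=6 r=(0,0) succ=(0,0) retry=(0,0))
1. Q CAS -> counter=6 r=(0,0) succ=(0,0) retry=(0,1)
2. P CAS -> counter=6 r=(0,0) succ=(0,0) retry=(1,1)
3. Q LOAD -> counter=6 r=(0,6) succ=(0,0) retry=(1,1)
4. P LOAD -> counter=6 r=(6,6) succ=(0,0) retry=(1,1)
5. Q CAS -> counter=7 r=(6,6) succ=(0,1) retry=(1,1)
6. P CAS -> counter=7 r=(6,6) succ=(0,1) retry=(2,1)

counter=7 r=(6,6) succ=(0,1) retry=(2,1)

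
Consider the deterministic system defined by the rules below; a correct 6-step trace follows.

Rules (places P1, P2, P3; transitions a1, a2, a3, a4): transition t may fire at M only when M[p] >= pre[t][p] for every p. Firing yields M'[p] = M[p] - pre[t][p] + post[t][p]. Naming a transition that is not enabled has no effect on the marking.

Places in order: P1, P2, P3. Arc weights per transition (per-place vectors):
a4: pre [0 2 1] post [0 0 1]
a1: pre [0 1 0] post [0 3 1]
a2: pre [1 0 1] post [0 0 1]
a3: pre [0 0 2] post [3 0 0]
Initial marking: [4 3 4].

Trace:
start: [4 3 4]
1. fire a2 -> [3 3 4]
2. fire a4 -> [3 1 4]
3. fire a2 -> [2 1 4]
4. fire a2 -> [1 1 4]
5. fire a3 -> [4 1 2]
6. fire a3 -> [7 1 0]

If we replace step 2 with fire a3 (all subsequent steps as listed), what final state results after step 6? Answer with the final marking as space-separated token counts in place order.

(re-executing from step 2 with the substitution; state before step 2: [3 3 4])
2. fire a3 -> [6 3 2]
3. fire a2 -> [5 3 2]
4. fire a2 -> [4 3 2]
5. fire a3 -> [7 3 0]
6. fire a3 -> [7 3 0]

7 3 0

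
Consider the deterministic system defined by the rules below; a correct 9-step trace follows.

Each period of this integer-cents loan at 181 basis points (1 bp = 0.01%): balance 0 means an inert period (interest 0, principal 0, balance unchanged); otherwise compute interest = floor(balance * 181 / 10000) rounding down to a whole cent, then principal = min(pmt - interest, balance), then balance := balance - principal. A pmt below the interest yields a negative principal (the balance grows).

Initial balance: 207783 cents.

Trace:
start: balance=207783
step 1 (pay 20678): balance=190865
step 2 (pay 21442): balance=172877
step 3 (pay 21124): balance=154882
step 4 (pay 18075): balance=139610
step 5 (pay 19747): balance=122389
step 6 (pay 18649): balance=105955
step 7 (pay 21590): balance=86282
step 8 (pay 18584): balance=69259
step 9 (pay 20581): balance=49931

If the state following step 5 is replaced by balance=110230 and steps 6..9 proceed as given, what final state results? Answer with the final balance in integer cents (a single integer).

36868

state after step 5 := balance=110230
step 6 (pay 18649): balance=93576
step 7 (pay 21590): balance=73679
step 8 (pay 18584): balance=56428
step 9 (pay 20581): balance=36868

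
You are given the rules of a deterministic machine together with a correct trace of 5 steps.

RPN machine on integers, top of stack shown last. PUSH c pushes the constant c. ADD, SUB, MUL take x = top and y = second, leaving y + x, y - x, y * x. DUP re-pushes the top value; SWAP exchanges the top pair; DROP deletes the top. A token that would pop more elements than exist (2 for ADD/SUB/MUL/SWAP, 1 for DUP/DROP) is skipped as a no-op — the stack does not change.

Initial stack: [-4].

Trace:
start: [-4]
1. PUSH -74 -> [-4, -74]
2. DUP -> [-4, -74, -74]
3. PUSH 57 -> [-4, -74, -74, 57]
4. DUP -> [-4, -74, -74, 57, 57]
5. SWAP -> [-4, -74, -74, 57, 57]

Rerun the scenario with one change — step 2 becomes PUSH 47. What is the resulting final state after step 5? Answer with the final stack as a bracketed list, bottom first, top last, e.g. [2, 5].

[-4, -74, 47, 57, 57]

(re-executing from step 2 with the substitution; state before step 2: [-4, -74])
2. PUSH 47 -> [-4, -74, 47]
3. PUSH 57 -> [-4, -74, 47, 57]
4. DUP -> [-4, -74, 47, 57, 57]
5. SWAP -> [-4, -74, 47, 57, 57]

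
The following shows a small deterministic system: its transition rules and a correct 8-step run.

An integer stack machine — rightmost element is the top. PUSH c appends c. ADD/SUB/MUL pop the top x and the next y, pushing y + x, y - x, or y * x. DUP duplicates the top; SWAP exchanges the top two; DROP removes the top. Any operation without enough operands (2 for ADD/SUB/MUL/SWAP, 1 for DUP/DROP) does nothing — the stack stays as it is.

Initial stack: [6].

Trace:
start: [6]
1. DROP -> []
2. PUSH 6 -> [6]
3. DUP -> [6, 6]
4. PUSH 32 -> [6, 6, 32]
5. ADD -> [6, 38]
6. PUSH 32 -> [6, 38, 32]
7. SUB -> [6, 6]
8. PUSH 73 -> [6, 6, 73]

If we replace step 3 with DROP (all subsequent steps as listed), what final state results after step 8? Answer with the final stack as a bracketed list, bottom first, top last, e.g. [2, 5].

(re-executing from step 3 with the substitution; state before step 3: [6])
3. DROP -> []
4. PUSH 32 -> [32]
5. ADD -> [32]
6. PUSH 32 -> [32, 32]
7. SUB -> [0]
8. PUSH 73 -> [0, 73]

[0, 73]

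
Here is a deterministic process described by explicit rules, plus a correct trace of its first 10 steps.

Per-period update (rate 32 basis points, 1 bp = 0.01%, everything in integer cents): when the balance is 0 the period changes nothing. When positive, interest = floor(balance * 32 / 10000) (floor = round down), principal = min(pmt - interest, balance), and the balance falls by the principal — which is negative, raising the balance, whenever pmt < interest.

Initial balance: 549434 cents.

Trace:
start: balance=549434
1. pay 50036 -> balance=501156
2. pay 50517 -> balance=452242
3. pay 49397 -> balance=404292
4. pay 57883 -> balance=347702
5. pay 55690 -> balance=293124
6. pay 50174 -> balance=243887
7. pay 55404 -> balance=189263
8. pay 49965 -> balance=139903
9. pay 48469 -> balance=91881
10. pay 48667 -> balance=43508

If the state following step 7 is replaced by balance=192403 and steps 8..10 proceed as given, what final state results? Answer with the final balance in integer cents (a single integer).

state after step 7 := balance=192403
8. pay 49965 -> balance=143053
9. pay 48469 -> balance=95041
10. pay 48667 -> balance=46678

46678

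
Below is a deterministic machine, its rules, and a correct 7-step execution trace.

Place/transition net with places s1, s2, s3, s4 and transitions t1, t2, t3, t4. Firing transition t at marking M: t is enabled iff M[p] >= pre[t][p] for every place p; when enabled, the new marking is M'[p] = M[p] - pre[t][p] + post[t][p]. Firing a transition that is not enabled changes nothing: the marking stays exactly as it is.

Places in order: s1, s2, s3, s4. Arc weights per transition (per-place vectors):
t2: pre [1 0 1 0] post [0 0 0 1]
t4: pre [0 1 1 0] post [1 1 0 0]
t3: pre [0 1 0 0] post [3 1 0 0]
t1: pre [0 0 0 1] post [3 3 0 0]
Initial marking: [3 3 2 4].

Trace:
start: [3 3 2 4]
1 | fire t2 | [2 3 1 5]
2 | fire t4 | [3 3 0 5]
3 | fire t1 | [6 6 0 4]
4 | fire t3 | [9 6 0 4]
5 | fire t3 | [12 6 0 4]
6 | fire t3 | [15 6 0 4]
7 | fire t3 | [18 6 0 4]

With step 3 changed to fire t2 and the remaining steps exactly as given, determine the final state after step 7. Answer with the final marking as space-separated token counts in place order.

(re-executing from step 3 with the substitution; state before step 3: [3 3 0 5])
3 | fire t2 | [3 3 0 5]
4 | fire t3 | [6 3 0 5]
5 | fire t3 | [9 3 0 5]
6 | fire t3 | [12 3 0 5]
7 | fire t3 | [15 3 0 5]

15 3 0 5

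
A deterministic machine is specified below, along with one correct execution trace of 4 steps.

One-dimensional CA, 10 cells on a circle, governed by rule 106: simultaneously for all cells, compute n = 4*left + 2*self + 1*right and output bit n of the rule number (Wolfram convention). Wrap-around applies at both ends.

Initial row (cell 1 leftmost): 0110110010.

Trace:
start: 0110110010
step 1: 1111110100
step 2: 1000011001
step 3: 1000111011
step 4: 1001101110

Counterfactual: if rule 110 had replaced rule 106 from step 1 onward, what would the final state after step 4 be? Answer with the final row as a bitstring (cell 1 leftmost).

(re-executing steps 1..4 under rule 110; state before step 1: 0110110010)
step 1: 1111110110
step 2: 1000011111
step 3: 1000110000
step 4: 1001110001

1001110001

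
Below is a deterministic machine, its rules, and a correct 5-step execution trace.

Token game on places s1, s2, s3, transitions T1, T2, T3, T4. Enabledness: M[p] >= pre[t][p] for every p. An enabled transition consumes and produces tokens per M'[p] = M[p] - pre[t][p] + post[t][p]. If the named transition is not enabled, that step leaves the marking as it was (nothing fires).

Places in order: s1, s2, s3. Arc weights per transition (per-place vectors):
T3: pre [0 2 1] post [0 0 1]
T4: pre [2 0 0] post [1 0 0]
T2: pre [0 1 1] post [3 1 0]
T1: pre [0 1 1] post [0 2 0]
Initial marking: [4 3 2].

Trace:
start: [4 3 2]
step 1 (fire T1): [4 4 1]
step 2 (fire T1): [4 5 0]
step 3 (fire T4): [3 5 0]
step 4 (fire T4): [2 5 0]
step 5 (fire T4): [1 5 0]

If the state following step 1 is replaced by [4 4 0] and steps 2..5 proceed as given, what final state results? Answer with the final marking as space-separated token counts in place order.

state after step 1 := [4 4 0]
step 2 (fire T1): [4 4 0]
step 3 (fire T4): [3 4 0]
step 4 (fire T4): [2 4 0]
step 5 (fire T4): [1 4 0]

1 4 0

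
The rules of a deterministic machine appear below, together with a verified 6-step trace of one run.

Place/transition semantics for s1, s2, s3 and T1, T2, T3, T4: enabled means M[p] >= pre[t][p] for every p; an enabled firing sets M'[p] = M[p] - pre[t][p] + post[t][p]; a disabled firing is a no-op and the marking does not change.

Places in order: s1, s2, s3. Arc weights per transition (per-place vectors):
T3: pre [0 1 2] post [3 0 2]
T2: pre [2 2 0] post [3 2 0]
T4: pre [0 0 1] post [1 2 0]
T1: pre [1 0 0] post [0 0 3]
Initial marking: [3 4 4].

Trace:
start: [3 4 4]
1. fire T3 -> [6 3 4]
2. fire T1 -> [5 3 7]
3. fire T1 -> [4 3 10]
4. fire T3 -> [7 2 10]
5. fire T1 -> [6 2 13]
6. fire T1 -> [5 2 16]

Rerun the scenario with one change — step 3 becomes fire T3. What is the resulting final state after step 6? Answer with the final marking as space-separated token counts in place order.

(re-executing from step 3 with the substitution; state before step 3: [5 3 7])
3. fire T3 -> [8 2 7]
4. fire T3 -> [11 1 7]
5. fire T1 -> [10 1 10]
6. fire T1 -> [9 1 13]

9 1 13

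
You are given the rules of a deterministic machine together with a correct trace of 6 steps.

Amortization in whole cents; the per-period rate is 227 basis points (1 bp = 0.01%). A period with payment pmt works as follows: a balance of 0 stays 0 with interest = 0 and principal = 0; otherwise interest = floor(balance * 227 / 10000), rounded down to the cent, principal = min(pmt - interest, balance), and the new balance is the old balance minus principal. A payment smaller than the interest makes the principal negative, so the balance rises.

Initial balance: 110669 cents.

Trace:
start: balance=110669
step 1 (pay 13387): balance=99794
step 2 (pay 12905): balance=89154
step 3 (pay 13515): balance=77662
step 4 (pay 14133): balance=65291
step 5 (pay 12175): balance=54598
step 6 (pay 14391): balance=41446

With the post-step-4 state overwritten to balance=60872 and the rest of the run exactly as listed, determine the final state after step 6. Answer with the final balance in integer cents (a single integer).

36823

state after step 4 := balance=60872
step 5 (pay 12175): balance=50078
step 6 (pay 14391): balance=36823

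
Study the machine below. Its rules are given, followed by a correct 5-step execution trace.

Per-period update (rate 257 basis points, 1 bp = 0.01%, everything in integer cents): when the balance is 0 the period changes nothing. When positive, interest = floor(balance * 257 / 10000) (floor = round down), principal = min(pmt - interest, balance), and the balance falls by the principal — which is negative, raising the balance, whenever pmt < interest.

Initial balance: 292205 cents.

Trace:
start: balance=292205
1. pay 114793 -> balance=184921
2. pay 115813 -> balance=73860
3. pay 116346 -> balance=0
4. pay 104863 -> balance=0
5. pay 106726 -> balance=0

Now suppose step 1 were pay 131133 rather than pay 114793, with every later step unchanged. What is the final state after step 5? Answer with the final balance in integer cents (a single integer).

(re-executing from step 1 with the substitution; state before step 1: balance=292205)
1. pay 131133 -> balance=168581
2. pay 115813 -> balance=57100
3. pay 116346 -> balance=0
4. pay 104863 -> balance=0
5. pay 106726 -> balance=0

0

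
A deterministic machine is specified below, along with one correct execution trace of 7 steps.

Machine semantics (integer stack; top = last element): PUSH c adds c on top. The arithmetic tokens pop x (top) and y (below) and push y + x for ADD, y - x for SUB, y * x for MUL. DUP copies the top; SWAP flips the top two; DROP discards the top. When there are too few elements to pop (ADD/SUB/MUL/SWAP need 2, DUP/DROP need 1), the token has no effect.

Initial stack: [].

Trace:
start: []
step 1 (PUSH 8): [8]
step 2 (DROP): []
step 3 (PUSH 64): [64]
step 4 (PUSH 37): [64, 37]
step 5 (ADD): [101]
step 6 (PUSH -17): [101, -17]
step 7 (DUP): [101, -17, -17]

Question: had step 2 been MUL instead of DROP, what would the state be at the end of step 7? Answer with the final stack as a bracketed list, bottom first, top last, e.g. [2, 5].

(re-executing from step 2 with the substitution; state before step 2: [8])
step 2 (MUL): [8]
step 3 (PUSH 64): [8, 64]
step 4 (PUSH 37): [8, 64, 37]
step 5 (ADD): [8, 101]
step 6 (PUSH -17): [8, 101, -17]
step 7 (DUP): [8, 101, -17, -17]

[8, 101, -17, -17]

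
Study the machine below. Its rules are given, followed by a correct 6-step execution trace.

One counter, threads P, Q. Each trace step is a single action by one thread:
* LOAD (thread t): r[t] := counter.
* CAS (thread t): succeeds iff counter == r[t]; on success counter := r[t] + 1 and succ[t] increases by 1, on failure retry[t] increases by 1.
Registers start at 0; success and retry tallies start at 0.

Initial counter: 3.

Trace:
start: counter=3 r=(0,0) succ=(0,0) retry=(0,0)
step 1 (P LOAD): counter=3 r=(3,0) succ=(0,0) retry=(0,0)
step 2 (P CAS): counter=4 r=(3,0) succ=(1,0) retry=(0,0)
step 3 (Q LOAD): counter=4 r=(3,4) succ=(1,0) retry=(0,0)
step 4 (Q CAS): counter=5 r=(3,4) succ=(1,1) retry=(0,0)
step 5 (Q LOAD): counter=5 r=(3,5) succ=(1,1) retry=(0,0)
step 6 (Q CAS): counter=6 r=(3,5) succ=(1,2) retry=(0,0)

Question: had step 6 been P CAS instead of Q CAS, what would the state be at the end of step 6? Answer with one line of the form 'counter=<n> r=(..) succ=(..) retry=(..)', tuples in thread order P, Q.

(re-executing from step 6 with the substitution; state before step 6: counter=5 r=(3,5) succ=(1,1) retry=(0,0))
step 6 (P CAS): counter=5 r=(3,5) succ=(1,1) retry=(1,0)

counter=5 r=(3,5) succ=(1,1) retry=(1,0)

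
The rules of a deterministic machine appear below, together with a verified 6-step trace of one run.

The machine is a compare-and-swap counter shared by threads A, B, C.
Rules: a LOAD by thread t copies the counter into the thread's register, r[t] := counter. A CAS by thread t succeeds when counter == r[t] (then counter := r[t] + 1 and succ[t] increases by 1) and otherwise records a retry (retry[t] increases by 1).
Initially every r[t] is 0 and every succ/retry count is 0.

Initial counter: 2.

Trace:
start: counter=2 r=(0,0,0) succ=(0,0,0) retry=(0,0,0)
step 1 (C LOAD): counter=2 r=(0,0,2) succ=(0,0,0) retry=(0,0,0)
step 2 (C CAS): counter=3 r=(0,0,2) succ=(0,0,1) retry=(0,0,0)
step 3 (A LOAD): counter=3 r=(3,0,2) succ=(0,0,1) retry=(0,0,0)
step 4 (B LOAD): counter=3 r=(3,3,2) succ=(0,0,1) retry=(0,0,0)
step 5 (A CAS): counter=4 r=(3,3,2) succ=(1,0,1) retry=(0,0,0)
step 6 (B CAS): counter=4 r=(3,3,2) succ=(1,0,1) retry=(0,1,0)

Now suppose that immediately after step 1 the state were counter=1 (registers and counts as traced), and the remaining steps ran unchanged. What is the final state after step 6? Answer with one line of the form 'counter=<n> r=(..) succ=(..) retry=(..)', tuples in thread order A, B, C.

state after step 1 := counter=1 r=(0,0,2) succ=(0,0,0) retry=(0,0,0)
step 2 (C CAS): counter=1 r=(0,0,2) succ=(0,0,0) retry=(0,0,1)
step 3 (A LOAD): counter=1 r=(1,0,2) succ=(0,0,0) retry=(0,0,1)
step 4 (B LOAD): counter=1 r=(1,1,2) succ=(0,0,0) retry=(0,0,1)
step 5 (A CAS): counter=2 r=(1,1,2) succ=(1,0,0) retry=(0,0,1)
step 6 (B CAS): counter=2 r=(1,1,2) succ=(1,0,0) retry=(0,1,1)

counter=2 r=(1,1,2) succ=(1,0,0) retry=(0,1,1)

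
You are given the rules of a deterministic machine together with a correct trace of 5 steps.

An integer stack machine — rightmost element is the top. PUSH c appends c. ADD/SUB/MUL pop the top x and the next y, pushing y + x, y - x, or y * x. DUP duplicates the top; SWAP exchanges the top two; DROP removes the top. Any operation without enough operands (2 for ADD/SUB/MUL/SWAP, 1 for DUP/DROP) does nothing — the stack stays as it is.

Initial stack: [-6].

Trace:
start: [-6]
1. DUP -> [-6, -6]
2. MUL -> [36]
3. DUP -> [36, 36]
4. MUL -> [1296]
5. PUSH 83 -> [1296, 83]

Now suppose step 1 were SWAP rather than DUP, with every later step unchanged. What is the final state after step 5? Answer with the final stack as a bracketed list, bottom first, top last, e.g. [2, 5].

[36, 83]

(re-executing from step 1 with the substitution; state before step 1: [-6])
1. SWAP -> [-6]
2. MUL -> [-6]
3. DUP -> [-6, -6]
4. MUL -> [36]
5. PUSH 83 -> [36, 83]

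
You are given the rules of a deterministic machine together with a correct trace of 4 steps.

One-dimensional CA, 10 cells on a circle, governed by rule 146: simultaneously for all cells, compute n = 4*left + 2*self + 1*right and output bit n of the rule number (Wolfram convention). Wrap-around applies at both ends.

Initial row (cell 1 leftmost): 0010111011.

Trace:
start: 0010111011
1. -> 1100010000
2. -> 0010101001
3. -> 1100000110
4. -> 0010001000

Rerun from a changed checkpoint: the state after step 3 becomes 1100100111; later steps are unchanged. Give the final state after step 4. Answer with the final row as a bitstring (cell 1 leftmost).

1011011011

state after step 3 := 1100100111
4. -> 1011011011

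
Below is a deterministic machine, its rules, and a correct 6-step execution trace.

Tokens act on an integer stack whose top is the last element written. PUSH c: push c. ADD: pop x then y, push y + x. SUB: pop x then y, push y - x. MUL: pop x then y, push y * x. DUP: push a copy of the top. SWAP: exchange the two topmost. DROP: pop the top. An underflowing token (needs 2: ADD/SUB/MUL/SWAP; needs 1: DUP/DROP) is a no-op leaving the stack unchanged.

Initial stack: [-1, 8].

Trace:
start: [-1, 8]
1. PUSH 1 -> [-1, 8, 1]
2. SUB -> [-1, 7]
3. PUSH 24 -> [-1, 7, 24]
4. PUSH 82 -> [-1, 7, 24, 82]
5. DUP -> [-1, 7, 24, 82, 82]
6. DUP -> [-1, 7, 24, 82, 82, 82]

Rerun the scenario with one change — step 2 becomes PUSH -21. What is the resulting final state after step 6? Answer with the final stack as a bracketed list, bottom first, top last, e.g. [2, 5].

(re-executing from step 2 with the substitution; state before step 2: [-1, 8, 1])
2. PUSH -21 -> [-1, 8, 1, -21]
3. PUSH 24 -> [-1, 8, 1, -21, 24]
4. PUSH 82 -> [-1, 8, 1, -21, 24, 82]
5. DUP -> [-1, 8, 1, -21, 24, 82, 82]
6. DUP -> [-1, 8, 1, -21, 24, 82, 82, 82]

[-1, 8, 1, -21, 24, 82, 82, 82]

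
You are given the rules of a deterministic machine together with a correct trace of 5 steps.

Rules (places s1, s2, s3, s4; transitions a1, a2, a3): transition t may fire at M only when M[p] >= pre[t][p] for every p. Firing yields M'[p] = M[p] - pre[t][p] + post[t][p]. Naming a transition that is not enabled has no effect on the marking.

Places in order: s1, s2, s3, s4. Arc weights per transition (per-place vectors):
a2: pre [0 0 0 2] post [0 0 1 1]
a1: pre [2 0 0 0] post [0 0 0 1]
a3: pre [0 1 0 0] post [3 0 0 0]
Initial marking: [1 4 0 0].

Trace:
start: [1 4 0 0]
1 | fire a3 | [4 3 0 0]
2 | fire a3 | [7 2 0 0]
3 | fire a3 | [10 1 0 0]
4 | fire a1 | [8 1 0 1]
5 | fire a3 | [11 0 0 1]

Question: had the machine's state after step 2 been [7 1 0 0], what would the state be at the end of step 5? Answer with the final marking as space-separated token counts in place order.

state after step 2 := [7 1 0 0]
3 | fire a3 | [10 0 0 0]
4 | fire a1 | [8 0 0 1]
5 | fire a3 | [8 0 0 1]

8 0 0 1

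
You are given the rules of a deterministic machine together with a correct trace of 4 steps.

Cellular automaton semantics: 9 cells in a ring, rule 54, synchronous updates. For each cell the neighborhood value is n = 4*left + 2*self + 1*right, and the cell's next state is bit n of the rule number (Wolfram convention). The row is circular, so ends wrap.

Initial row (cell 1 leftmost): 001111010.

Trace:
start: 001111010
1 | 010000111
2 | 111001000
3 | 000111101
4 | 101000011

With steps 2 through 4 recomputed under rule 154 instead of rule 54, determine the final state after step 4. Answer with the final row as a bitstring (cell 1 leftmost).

000111000

(re-executing steps 2..4 under rule 154; state before step 2: 010000111)
2 | 001001110
3 | 010111101
4 | 000111000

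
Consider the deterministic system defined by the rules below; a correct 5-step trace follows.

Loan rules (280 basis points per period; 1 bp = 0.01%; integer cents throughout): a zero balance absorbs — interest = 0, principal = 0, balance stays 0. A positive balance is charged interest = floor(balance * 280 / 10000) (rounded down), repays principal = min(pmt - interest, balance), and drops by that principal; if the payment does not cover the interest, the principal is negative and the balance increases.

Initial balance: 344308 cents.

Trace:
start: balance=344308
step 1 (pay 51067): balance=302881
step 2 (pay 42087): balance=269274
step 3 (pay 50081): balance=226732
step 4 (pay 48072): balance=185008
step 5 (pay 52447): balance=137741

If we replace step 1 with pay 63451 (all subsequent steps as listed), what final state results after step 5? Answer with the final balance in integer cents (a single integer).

123911

(re-executing from step 1 with the substitution; state before step 1: balance=344308)
step 1 (pay 63451): balance=290497
step 2 (pay 42087): balance=256543
step 3 (pay 50081): balance=213645
step 4 (pay 48072): balance=171555
step 5 (pay 52447): balance=123911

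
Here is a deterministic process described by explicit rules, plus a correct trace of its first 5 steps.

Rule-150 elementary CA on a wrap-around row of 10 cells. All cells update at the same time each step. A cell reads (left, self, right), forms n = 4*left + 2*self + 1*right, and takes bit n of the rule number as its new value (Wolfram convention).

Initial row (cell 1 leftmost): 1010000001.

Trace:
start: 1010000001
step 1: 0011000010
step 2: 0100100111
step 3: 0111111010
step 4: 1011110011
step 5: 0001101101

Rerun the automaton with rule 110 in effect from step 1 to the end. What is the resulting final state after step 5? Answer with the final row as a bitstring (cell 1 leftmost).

(re-executing steps 1..5 under rule 110; state before step 1: 1010000001)
step 1: 1110000011
step 2: 0010000110
step 3: 0110001110
step 4: 1110011010
step 5: 1010111111

1010111111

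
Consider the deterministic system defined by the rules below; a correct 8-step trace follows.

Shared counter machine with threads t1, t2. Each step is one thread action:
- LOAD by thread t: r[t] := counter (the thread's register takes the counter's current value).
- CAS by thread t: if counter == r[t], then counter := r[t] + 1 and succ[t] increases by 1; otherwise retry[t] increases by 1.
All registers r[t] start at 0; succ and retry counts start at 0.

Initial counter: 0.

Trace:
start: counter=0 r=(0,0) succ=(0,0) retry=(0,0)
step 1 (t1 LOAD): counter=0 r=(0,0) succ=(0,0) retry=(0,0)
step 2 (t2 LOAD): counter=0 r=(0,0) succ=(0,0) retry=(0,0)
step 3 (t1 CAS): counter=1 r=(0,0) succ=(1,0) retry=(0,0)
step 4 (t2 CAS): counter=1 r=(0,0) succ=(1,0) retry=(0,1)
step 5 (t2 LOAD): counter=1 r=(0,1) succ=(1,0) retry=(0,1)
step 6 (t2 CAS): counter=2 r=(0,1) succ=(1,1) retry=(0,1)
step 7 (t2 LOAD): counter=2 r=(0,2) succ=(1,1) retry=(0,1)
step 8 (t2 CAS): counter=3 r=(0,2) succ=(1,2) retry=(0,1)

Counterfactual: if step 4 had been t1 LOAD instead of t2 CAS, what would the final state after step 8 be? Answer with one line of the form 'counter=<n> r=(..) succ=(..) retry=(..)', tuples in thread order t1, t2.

(re-executing from step 4 with the substitution; state before step 4: counter=1 r=(0,0) succ=(1,0) retry=(0,0))
step 4 (t1 LOAD): counter=1 r=(1,0) succ=(1,0) retry=(0,0)
step 5 (t2 LOAD): counter=1 r=(1,1) succ=(1,0) retry=(0,0)
step 6 (t2 CAS): counter=2 r=(1,1) succ=(1,1) retry=(0,0)
step 7 (t2 LOAD): counter=2 r=(1,2) succ=(1,1) retry=(0,0)
step 8 (t2 CAS): counter=3 r=(1,2) succ=(1,2) retry=(0,0)

counter=3 r=(1,2) succ=(1,2) retry=(0,0)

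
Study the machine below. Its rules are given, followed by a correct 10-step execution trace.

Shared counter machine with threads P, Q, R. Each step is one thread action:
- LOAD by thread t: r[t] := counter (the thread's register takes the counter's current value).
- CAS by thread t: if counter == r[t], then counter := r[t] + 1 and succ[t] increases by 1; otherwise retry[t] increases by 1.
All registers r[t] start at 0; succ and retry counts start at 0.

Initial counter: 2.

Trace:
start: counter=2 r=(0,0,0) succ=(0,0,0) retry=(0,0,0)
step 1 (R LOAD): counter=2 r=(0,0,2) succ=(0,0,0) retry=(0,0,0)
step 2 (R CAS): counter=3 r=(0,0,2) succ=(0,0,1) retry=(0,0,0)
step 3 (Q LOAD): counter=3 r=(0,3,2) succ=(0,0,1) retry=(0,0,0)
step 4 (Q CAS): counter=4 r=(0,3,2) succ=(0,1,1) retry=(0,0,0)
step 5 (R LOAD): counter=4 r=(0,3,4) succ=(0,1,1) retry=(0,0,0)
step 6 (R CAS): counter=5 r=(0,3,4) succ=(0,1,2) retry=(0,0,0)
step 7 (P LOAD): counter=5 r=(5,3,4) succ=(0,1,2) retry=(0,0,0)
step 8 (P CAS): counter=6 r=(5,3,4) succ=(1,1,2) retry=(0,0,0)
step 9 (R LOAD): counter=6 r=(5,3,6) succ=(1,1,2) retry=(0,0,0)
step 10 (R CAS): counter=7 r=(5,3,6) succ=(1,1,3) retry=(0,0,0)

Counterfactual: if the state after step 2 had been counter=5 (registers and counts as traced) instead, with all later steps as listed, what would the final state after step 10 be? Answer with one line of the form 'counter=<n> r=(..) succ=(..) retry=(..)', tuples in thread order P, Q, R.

state after step 2 := counter=5 r=(0,0,2) succ=(0,0,1) retry=(0,0,0)
step 3 (Q LOAD): counter=5 r=(0,5,2) succ=(0,0,1) retry=(0,0,0)
step 4 (Q CAS): counter=6 r=(0,5,2) succ=(0,1,1) retry=(0,0,0)
step 5 (R LOAD): counter=6 r=(0,5,6) succ=(0,1,1) retry=(0,0,0)
step 6 (R CAS): counter=7 r=(0,5,6) succ=(0,1,2) retry=(0,0,0)
step 7 (P LOAD): counter=7 r=(7,5,6) succ=(0,1,2) retry=(0,0,0)
step 8 (P CAS): counter=8 r=(7,5,6) succ=(1,1,2) retry=(0,0,0)
step 9 (R LOAD): counter=8 r=(7,5,8) succ=(1,1,2) retry=(0,0,0)
step 10 (R CAS): counter=9 r=(7,5,8) succ=(1,1,3) retry=(0,0,0)

counter=9 r=(7,5,8) succ=(1,1,3) retry=(0,0,0)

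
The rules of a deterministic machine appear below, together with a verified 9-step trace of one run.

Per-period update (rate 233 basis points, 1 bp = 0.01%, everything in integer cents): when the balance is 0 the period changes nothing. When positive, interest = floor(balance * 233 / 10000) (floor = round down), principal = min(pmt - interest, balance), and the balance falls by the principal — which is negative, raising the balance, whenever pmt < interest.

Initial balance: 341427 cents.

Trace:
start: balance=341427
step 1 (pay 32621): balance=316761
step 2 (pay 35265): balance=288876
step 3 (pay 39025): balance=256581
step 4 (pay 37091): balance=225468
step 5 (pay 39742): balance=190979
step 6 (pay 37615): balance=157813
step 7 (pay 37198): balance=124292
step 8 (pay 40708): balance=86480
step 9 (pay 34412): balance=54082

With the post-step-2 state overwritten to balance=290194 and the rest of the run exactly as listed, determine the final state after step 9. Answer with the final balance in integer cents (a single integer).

55630

state after step 2 := balance=290194
step 3 (pay 39025): balance=257930
step 4 (pay 37091): balance=226848
step 5 (pay 39742): balance=192391
step 6 (pay 37615): balance=159258
step 7 (pay 37198): balance=125770
step 8 (pay 40708): balance=87992
step 9 (pay 34412): balance=55630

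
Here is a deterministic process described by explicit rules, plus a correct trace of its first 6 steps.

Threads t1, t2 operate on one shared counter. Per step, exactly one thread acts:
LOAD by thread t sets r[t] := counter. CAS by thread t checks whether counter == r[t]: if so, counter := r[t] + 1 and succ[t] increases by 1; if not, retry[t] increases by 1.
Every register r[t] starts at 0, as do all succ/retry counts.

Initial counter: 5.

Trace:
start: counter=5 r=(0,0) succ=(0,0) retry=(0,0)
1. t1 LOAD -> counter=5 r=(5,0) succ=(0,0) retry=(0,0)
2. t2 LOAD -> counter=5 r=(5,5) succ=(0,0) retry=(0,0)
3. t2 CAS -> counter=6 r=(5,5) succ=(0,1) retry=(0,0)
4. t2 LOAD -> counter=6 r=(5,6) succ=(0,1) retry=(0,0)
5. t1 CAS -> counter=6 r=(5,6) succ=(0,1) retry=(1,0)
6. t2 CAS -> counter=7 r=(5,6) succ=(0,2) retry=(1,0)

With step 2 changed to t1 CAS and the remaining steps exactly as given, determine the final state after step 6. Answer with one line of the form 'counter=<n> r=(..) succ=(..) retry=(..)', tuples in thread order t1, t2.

counter=7 r=(5,6) succ=(1,1) retry=(1,1)

(re-executing from step 2 with the substitution; state before step 2: counter=5 r=(5,0) succ=(0,0) retry=(0,0))
2. t1 CAS -> counter=6 r=(5,0) succ=(1,0) retry=(0,0)
3. t2 CAS -> counter=6 r=(5,0) succ=(1,0) retry=(0,1)
4. t2 LOAD -> counter=6 r=(5,6) succ=(1,0) retry=(0,1)
5. t1 CAS -> counter=6 r=(5,6) succ=(1,0) retry=(1,1)
6. t2 CAS -> counter=7 r=(5,6) succ=(1,1) retry=(1,1)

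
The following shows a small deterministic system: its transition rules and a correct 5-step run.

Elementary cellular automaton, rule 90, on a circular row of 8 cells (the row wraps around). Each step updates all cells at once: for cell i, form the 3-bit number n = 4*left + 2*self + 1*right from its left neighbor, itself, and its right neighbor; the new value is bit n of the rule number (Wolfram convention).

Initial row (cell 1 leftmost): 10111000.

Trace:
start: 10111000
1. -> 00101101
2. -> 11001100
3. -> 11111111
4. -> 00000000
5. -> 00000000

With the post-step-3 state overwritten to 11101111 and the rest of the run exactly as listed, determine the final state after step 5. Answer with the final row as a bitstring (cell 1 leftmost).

state after step 3 := 11101111
4. -> 00101000
5. -> 01000100

01000100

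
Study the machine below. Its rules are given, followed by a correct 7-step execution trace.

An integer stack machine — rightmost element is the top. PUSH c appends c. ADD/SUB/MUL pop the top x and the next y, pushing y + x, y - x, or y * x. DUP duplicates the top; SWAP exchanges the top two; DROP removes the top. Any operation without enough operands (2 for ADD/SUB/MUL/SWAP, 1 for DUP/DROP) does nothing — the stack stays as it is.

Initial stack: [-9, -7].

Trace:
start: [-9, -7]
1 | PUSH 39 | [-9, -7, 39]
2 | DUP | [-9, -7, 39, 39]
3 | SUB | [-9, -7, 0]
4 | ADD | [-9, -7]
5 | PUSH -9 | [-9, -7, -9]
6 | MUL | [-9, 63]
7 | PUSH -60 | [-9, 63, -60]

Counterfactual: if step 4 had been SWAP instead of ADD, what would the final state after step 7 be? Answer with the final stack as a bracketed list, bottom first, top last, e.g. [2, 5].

[-9, 0, 63, -60]

(re-executing from step 4 with the substitution; state before step 4: [-9, -7, 0])
4 | SWAP | [-9, 0, -7]
5 | PUSH -9 | [-9, 0, -7, -9]
6 | MUL | [-9, 0, 63]
7 | PUSH -60 | [-9, 0, 63, -60]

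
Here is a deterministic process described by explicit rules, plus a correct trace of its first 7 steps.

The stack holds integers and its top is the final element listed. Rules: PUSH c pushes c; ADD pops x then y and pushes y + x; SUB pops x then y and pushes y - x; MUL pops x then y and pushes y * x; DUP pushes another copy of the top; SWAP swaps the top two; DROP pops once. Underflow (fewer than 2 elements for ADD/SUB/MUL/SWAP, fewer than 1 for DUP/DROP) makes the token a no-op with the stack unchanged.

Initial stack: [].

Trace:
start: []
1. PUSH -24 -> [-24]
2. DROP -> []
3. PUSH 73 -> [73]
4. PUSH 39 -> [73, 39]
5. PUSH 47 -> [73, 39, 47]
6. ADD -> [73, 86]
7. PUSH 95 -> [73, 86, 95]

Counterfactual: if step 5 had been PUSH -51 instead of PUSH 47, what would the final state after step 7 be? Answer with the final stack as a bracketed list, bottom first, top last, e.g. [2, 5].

(re-executing from step 5 with the substitution; state before step 5: [73, 39])
5. PUSH -51 -> [73, 39, -51]
6. ADD -> [73, -12]
7. PUSH 95 -> [73, -12, 95]

[73, -12, 95]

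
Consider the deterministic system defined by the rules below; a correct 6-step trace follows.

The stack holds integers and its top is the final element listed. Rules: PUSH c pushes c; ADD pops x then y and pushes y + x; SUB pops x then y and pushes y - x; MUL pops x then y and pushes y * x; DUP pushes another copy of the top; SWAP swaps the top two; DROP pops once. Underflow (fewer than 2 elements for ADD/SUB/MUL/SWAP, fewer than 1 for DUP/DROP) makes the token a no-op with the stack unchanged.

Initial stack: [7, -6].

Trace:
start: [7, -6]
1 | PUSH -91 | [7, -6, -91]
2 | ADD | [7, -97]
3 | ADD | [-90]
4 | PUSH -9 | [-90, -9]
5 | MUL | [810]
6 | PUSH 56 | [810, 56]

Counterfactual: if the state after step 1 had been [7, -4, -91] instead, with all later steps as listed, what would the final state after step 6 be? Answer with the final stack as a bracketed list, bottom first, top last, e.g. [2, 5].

state after step 1 := [7, -4, -91]
2 | ADD | [7, -95]
3 | ADD | [-88]
4 | PUSH -9 | [-88, -9]
5 | MUL | [792]
6 | PUSH 56 | [792, 56]

[792, 56]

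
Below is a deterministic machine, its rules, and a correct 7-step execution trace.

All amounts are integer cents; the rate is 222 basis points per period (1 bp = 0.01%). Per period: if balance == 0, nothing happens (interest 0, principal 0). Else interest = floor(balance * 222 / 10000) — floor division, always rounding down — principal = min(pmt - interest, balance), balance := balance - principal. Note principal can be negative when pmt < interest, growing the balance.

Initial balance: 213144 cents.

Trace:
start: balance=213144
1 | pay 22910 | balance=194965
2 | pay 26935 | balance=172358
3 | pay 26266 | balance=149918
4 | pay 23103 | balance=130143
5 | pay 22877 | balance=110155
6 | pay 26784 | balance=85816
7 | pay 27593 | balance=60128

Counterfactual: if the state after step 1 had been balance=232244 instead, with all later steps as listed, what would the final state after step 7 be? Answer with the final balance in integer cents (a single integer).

102654

state after step 1 := balance=232244
2 | pay 26935 | balance=210464
3 | pay 26266 | balance=188870
4 | pay 23103 | balance=169959
5 | pay 22877 | balance=150855
6 | pay 26784 | balance=127419
7 | pay 27593 | balance=102654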